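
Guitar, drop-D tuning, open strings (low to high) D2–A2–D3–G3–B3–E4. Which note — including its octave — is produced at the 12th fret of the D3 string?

Each fret is one semitone, so D3 + 12 = D4.

D4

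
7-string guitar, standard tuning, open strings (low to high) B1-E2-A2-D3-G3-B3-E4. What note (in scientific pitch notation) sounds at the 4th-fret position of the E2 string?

Each fret is one semitone, so E2 + 4 = G#2.
(Equivalently spelled Ab2.)

G#2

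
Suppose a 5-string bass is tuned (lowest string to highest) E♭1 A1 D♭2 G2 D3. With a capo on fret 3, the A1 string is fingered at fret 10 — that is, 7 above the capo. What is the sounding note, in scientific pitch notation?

The capo raises the open A1 by 3 semitones to C2; fretting 7 more gives A1 + 3 + 7 = A1 + 10 semitones = G2.

G2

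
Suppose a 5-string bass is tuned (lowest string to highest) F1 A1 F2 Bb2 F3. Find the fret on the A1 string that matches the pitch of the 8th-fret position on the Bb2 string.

Bb2 at fret 8 is Bb2 + 8 semitones = Gb3.
The open A1 string is 13 semitones below the open Bb2, so the same pitch on the A1 string lies at fret 8 + 13 = 21.

21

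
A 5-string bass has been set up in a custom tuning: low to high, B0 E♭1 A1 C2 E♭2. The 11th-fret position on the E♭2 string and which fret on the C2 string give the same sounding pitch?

14

E♭2 at fret 11 is E♭2 + 11 semitones = D3.
The open C2 string is 3 semitones below the open E♭2, so the same pitch on the C2 string lies at fret 11 + 3 = 14.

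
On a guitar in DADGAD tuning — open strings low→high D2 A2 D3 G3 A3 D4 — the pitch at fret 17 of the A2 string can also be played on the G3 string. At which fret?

A2 at fret 17 is A2 + 17 semitones = D4.
The open G3 string is 10 semitones above the open A2, so the same pitch on the G3 string lies at fret 17 − 10 = 7.

7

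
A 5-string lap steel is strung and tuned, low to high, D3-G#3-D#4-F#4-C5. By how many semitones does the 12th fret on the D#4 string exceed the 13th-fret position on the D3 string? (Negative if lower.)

D#4 at fret 12 → D#5 (MIDI 75); D3 at fret 13 → D#4 (MIDI 63).
75 − 63 = 12, so the two pitches are 12 semitones apart.

12 semitones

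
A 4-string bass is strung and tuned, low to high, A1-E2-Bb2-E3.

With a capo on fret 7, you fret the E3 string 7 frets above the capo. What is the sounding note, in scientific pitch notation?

Gb4

The capo raises the open E3 by 7 semitones to B3; fretting 7 more gives E3 + 7 + 7 = E3 + 14 semitones = Gb4.
(Also written F#.)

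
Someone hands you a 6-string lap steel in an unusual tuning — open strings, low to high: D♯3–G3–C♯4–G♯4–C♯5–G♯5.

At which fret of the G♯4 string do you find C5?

4

C5 is 4 semitones above the open G♯4 (G#–A–A#–B–C), so it sits at fret 4.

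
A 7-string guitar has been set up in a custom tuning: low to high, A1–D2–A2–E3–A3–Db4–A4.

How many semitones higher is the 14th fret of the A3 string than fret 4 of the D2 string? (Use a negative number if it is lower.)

A3 at fret 14 → B4 (MIDI 71); D2 at fret 4 → Gb2 (MIDI 42).
71 − 42 = 29, so the two pitches are 29 semitones apart.

29 semitones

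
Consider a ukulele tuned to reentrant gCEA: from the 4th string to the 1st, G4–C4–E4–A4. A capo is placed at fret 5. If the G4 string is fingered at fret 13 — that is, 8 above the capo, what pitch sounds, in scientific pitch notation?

G♯5

The capo raises the open G4 by 5 semitones to C5; fretting 8 more gives G4 + 5 + 8 = G4 + 13 semitones = G♯5.
(Also written A♭.)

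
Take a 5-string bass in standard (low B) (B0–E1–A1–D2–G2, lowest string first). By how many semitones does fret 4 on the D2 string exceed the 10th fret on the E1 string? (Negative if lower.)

D2 at fret 4 → F#2 (MIDI 42); E1 at fret 10 → D2 (MIDI 38).
42 − 38 = 4, so the two pitches are 4 semitones apart.

4 semitones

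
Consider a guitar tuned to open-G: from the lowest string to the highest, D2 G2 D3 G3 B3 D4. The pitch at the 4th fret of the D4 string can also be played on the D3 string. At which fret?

16

D4 at fret 4 is D4 + 4 semitones = F#4.
The open D3 string is 12 semitones below the open D4, so the same pitch on the D3 string lies at fret 4 + 12 = 16.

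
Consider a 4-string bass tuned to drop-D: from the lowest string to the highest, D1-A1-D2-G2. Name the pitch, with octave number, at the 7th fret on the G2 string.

D3

G2 is MIDI 43. Adding 7 gives 50, which is D3.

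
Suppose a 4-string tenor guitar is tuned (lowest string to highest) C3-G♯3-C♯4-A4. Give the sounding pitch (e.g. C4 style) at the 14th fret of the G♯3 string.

Each fret is one semitone, so G♯3 + 14 = A♯4.
(Equivalently spelled B♭4.)

A♯4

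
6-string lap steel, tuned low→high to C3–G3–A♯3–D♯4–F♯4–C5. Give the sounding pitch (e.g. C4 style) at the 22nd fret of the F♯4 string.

F♯4 is MIDI 66. Adding 22 gives 88, which is E6.

E6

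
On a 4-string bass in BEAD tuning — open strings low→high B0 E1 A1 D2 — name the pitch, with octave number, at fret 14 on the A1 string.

B2

A1 is MIDI 33. Adding 14 gives 47, which is B2.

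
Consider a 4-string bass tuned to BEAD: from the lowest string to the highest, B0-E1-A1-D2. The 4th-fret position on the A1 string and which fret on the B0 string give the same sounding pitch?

A1 at fret 4 is A1 + 4 semitones = C#2.
The open B0 string is 10 semitones below the open A1, so the same pitch on the B0 string lies at fret 4 + 10 = 14.

14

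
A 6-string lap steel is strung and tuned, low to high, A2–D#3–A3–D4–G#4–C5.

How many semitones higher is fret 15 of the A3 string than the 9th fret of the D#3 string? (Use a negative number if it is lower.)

12 semitones

A3 at fret 15 → C5 (MIDI 72); D#3 at fret 9 → C4 (MIDI 60).
72 − 60 = 12, so the two pitches are 12 semitones apart.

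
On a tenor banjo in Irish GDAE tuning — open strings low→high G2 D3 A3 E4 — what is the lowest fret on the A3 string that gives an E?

From A3, count semitones up the chromatic scale until reaching E: A–A#–B–C–C#–D–D#–E — 7 steps.

7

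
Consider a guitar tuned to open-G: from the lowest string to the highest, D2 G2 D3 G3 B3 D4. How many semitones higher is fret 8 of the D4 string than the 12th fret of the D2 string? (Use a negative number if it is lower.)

D4 at fret 8 → A#4 (MIDI 70); D2 at fret 12 → D3 (MIDI 50).
70 − 50 = 20, so the two pitches are 20 semitones apart.

20 semitones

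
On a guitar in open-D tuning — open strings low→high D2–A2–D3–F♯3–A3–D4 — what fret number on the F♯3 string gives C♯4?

C♯4 is 7 semitones above the open F♯3 (F#–G–G#–A–A#–B–C–C#), so it sits at fret 7.

7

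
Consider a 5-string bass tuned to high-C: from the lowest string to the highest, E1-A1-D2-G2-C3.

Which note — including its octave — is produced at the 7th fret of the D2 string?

Each fret is one semitone, so D2 + 7 = A2.

A2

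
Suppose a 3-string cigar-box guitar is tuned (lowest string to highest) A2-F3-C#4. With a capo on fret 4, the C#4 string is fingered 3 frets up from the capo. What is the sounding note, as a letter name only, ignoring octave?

G#

The capo raises the open C#4 by 4 semitones to F4; fretting 3 more gives C#4 + 4 + 3 = C#4 + 7 semitones, landing on G#.
(Also written Ab.)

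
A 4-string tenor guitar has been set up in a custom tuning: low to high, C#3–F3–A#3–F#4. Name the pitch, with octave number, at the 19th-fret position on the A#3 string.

F5

The open A#3 string plus 19 semitones: A#–B–C–C#–…–D#–E–F.
The walk passes from B into C 2 times, so the octave number goes from 3 to 5.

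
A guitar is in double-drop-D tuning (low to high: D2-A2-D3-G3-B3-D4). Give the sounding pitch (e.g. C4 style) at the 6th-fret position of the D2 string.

G#2

The open D2 string plus 6 semitones: D–D#–E–F–F#–G–G#.
No B→C boundary is crossed, so the octave stays at 2.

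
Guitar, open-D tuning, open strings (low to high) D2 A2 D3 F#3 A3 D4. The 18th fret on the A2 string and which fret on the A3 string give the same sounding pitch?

6

Fret 18 on A2 is MIDI 45 + 18 = 63 (D#4). On the A3 string (open MIDI 57), that pitch is 63 − 57 = fret 6.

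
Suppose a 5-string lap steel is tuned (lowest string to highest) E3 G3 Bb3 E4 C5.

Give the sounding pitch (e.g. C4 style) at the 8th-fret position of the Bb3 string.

The open Bb3 string plus 8 semitones: Bb–B–C–Db–D–Eb–E–F–Gb.
The walk passes from B into C once, so the octave number goes from 3 to 4.

Gb4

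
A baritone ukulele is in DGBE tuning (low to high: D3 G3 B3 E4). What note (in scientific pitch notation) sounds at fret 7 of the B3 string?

F♯4

B3 is MIDI 59. Adding 7 gives 66, which is F♯4.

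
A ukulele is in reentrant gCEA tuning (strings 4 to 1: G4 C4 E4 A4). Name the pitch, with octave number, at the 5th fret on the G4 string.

C5

The open G4 string plus 5 semitones: G–G#–A–A#–B–C.
The walk passes from B into C once, so the octave number goes from 4 to 5.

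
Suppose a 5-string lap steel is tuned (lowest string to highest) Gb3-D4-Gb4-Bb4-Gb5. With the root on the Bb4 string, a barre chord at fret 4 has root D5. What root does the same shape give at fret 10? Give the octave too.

Moving from fret 4 to fret 10 shifts the root by 6 semitones.
D5 up 6 semitones is Ab5.

Ab5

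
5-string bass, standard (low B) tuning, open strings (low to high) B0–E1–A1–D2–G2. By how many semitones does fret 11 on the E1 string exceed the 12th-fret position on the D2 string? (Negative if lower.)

-11 semitones

E1 at fret 11 → D♯2 (MIDI 39); D2 at fret 12 → D3 (MIDI 50).
39 − 50 = -11, so the two pitches are 11 semitones apart.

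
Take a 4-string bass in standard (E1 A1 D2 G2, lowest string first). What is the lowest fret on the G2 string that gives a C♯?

From G2, count semitones up the chromatic scale until reaching C♯: G–G#–A–A#–B–C–C# — 6 steps.

6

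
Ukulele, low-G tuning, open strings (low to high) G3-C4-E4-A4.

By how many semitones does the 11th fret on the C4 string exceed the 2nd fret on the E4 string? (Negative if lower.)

5 semitones

C4 at fret 11 → B4 (MIDI 71); E4 at fret 2 → F#4 (MIDI 66).
71 − 66 = 5, so the two pitches are 5 semitones apart.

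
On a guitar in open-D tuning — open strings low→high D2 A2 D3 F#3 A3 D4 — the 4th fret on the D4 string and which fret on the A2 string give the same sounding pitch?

21

Fret 4 on D4 is MIDI 62 + 4 = 66 (F#4). On the A2 string (open MIDI 45), that pitch is 66 − 45 = fret 21.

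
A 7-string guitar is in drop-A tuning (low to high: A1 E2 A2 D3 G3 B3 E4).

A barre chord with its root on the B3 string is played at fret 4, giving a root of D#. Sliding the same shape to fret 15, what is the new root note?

Moving from fret 4 to fret 15 shifts the root by 11 semitones.
D# up 11 semitones is D.

D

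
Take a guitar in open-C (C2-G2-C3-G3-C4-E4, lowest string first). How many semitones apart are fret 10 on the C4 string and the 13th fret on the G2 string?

14 semitones

C4 at fret 10 → A♯4 (MIDI 70); G2 at fret 13 → G♯3 (MIDI 56).
70 − 56 = 14, so the two pitches are 14 semitones apart, with A♯4 the higher.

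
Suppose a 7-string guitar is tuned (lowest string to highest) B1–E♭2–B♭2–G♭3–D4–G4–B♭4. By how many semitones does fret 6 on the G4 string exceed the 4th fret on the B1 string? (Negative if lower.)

G4 at fret 6 → D♭5 (MIDI 73); B1 at fret 4 → E♭2 (MIDI 39).
73 − 39 = 34, so the two pitches are 34 semitones apart.

34 semitones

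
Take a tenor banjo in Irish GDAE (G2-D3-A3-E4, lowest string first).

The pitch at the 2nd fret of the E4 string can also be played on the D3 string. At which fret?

E4 at fret 2 is E4 + 2 semitones = F♯4.
The open D3 string is 14 semitones below the open E4, so the same pitch on the D3 string lies at fret 2 + 14 = 16.

16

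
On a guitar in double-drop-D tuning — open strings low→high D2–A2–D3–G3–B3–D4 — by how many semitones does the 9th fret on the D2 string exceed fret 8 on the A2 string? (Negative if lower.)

D2 at fret 9 → B2 (MIDI 47); A2 at fret 8 → F3 (MIDI 53).
47 − 53 = -6, so the two pitches are 6 semitones apart.

-6 semitones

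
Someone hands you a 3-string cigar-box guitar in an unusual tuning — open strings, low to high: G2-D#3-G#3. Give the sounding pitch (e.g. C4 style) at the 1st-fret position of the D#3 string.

Each fret is one semitone, so D#3 + 1 = E3.

E3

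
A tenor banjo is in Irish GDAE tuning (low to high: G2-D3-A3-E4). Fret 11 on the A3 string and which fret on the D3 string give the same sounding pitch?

18

A3 at fret 11 is A3 + 11 semitones = G#4.
The open D3 string is 7 semitones below the open A3, so the same pitch on the D3 string lies at fret 11 + 7 = 18.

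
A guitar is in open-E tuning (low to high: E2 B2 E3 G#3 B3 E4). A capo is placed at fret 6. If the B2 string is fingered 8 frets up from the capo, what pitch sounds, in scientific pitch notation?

C#4

The capo raises the open B2 by 6 semitones to F3; fretting 8 more gives B2 + 6 + 8 = B2 + 14 semitones = C#4.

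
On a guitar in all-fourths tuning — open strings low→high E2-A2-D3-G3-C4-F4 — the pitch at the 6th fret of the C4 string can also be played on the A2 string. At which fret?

C4 at fret 6 is C4 + 6 semitones = F#4.
The open A2 string is 15 semitones below the open C4, so the same pitch on the A2 string lies at fret 6 + 15 = 21.

21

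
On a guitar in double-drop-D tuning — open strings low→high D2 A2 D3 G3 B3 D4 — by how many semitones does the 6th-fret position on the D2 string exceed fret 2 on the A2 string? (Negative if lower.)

D2 at fret 6 → G♯2 (MIDI 44); A2 at fret 2 → B2 (MIDI 47).
44 − 47 = -3, so the two pitches are 3 semitones apart.

-3 semitones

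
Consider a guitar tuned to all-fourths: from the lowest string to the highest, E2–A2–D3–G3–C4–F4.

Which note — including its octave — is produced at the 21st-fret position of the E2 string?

The open E2 string plus 21 semitones: E–F–F#–G–…–B–C–C#.
The walk passes from B into C 2 times, so the octave number goes from 2 to 4.
(Equivalently spelled Db4.)

C#4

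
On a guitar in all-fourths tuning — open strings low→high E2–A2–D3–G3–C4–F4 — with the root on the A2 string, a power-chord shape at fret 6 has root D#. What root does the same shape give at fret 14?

Moving from fret 6 to fret 14 shifts the root by 8 semitones.
D# up 8 semitones is B.

B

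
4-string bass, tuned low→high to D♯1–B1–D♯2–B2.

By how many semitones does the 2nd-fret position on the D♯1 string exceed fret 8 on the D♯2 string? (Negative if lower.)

-18 semitones

D♯1 at fret 2 → F1 (MIDI 29); D♯2 at fret 8 → B2 (MIDI 47).
29 − 47 = -18, so the two pitches are 18 semitones apart.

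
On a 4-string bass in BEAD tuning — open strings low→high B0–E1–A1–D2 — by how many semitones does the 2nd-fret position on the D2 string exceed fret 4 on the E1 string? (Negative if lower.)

D2 at fret 2 → E2 (MIDI 40); E1 at fret 4 → G♯1 (MIDI 32).
40 − 32 = 8, so the two pitches are 8 semitones apart.

8 semitones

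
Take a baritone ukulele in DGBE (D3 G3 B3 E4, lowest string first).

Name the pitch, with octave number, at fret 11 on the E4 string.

E4 is MIDI 64. Adding 11 gives 75, which is D#5.

D#5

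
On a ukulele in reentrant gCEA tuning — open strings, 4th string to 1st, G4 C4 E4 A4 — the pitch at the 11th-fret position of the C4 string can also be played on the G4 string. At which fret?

Fret 11 on C4 is MIDI 60 + 11 = 71 (B4). On the G4 string (open MIDI 67), that pitch is 71 − 67 = fret 4.

4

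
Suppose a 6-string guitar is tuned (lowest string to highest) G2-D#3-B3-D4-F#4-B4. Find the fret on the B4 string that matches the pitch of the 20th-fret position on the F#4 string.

15

F#4 at fret 20 is F#4 + 20 semitones = D6.
The open B4 string is 5 semitones above the open F#4, so the same pitch on the B4 string lies at fret 20 − 5 = 15.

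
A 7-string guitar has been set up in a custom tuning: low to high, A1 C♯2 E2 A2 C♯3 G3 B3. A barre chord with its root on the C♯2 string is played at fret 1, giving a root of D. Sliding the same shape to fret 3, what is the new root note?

E

Moving from fret 1 to fret 3 shifts the root by 2 semitones.
D up 2 semitones is E.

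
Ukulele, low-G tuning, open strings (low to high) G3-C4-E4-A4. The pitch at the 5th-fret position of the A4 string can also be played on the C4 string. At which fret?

Fret 5 on A4 is MIDI 69 + 5 = 74 (D5). On the C4 string (open MIDI 60), that pitch is 74 − 60 = fret 14.

14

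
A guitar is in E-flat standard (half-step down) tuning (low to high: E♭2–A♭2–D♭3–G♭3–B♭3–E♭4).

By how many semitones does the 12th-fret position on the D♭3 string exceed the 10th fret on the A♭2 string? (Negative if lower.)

D♭3 at fret 12 → D♭4 (MIDI 61); A♭2 at fret 10 → G♭3 (MIDI 54).
61 − 54 = 7, so the two pitches are 7 semitones apart.

7 semitones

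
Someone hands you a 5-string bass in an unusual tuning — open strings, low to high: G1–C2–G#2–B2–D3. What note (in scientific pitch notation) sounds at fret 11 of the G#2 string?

The open G#2 string plus 11 semitones: G#–A–A#–B–…–F–F#–G.
The walk passes from B into C once, so the octave number goes from 2 to 3.

G3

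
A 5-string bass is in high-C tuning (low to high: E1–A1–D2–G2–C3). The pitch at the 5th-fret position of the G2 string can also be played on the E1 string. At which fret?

G2 at fret 5 is G2 + 5 semitones = C3.
The open E1 string is 15 semitones below the open G2, so the same pitch on the E1 string lies at fret 5 + 15 = 20.

20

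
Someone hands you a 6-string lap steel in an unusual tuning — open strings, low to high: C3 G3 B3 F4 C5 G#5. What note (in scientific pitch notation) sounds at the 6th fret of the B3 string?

B3 is MIDI 59. Adding 6 gives 65, which is F4.

F4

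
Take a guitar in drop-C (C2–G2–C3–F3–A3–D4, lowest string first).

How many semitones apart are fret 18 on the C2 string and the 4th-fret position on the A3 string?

C2 at fret 18 → F#3 (MIDI 54); A3 at fret 4 → C#4 (MIDI 61).
54 − 61 = -7, so the two pitches are 7 semitones apart, with C#4 the higher.

7 semitones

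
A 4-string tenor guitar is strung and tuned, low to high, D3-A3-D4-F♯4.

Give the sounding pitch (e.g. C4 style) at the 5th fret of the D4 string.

Each fret is one semitone, so D4 + 5 = G4.

G4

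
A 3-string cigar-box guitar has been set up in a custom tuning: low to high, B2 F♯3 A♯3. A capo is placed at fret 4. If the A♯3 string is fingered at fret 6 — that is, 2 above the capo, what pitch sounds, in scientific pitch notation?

E4

The capo raises the open A♯3 by 4 semitones to D4; fretting 2 more gives A♯3 + 4 + 2 = A♯3 + 6 semitones = E4.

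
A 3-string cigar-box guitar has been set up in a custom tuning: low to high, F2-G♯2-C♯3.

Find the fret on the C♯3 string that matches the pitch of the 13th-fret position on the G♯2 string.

8

Fret 13 on G♯2 is MIDI 44 + 13 = 57 (A3). On the C♯3 string (open MIDI 49), that pitch is 57 − 49 = fret 8.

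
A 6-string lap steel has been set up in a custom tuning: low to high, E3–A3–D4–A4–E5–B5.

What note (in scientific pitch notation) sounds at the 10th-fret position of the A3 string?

Each fret is one semitone, so A3 + 10 = G4.

G4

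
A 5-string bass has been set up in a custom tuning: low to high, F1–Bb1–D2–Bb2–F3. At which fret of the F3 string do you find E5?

E5 is 23 semitones above the open F3 (F–Gb–G–Ab–…–D–Eb–E), so it sits at fret 23.

23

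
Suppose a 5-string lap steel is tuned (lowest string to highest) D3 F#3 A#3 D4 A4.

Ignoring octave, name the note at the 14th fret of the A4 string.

A4 is MIDI 69. Adding 14 gives 83; 83 mod 12 = 11, i.e. B.

B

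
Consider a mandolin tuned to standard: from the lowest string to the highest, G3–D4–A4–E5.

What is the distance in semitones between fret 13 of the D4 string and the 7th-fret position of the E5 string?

D4 at fret 13 → D#5 (MIDI 75); E5 at fret 7 → B5 (MIDI 83).
75 − 83 = -8, so the two pitches are 8 semitones apart, with B5 the higher.

8 semitones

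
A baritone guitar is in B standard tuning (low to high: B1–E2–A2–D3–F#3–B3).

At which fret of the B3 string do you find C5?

C5 is 13 semitones above the open B3 (B–C–C#–D–…–A#–B–C), so it sits at fret 13.

13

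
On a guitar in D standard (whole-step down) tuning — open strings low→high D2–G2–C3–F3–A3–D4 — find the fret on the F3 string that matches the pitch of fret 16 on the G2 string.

Fret 16 on G2 is MIDI 43 + 16 = 59 (B3). On the F3 string (open MIDI 53), that pitch is 59 − 53 = fret 6.

6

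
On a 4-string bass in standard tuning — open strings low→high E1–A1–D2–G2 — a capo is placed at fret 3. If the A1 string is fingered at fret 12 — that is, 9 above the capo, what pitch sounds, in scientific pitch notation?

A2

The capo raises the open A1 by 3 semitones to C2; fretting 9 more gives A1 + 3 + 9 = A1 + 12 semitones = A2.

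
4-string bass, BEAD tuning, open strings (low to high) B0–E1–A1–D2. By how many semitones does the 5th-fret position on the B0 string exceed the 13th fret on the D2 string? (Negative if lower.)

-23 semitones

B0 at fret 5 → E1 (MIDI 28); D2 at fret 13 → D#3 (MIDI 51).
28 − 51 = -23, so the two pitches are 23 semitones apart.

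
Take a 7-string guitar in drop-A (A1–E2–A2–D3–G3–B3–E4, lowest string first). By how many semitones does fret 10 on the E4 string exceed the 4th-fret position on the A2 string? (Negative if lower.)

E4 at fret 10 → D5 (MIDI 74); A2 at fret 4 → C♯3 (MIDI 49).
74 − 49 = 25, so the two pitches are 25 semitones apart.

25 semitones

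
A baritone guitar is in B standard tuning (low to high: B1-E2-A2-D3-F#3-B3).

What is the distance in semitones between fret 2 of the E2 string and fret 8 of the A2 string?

E2 at fret 2 → F#2 (MIDI 42); A2 at fret 8 → F3 (MIDI 53).
42 − 53 = -11, so the two pitches are 11 semitones apart, with F3 the higher.

11 semitones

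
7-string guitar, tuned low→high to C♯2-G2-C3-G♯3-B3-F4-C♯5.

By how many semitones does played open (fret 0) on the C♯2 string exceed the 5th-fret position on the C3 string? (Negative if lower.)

-16 semitones

C♯2 at fret 0 → C♯2 (MIDI 37); C3 at fret 5 → F3 (MIDI 53).
37 − 53 = -16, so the two pitches are 16 semitones apart.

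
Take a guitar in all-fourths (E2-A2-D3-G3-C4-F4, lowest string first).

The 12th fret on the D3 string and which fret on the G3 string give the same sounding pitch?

7

D3 at fret 12 is D3 + 12 semitones = D4.
The open G3 string is 5 semitones above the open D3, so the same pitch on the G3 string lies at fret 12 − 5 = 7.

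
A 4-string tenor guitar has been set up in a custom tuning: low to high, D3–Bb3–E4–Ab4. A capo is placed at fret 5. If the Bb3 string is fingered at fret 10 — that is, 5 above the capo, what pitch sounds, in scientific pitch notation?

Ab4

The capo raises the open Bb3 by 5 semitones to Eb4; fretting 5 more gives Bb3 + 5 + 5 = Bb3 + 10 semitones = Ab4.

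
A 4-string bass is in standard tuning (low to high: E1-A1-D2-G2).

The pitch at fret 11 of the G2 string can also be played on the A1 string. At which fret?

21

G2 at fret 11 is G2 + 11 semitones = F♯3.
The open A1 string is 10 semitones below the open G2, so the same pitch on the A1 string lies at fret 11 + 10 = 21.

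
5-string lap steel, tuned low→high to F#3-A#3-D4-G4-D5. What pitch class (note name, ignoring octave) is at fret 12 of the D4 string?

Each fret is one semitone, so D4 + 12 = D.

D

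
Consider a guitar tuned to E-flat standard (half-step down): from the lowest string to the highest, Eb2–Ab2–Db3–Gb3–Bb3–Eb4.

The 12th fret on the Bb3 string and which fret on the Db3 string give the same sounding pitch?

Bb3 at fret 12 is Bb3 + 12 semitones = Bb4.
The open Db3 string is 9 semitones below the open Bb3, so the same pitch on the Db3 string lies at fret 12 + 9 = 21.

21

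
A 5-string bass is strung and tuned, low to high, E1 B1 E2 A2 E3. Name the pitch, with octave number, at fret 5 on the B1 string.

B1 is MIDI 35. Adding 5 gives 40, which is E2.

E2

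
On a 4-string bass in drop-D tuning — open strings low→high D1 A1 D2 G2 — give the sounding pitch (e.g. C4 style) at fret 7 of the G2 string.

G2 is MIDI 43. Adding 7 gives 50, which is D3.

D3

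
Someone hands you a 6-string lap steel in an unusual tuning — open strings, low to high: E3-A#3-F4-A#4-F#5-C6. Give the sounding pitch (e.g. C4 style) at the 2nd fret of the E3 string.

F#3

The open E3 string plus 2 semitones: E–F–F#.
No B→C boundary is crossed, so the octave stays at 3.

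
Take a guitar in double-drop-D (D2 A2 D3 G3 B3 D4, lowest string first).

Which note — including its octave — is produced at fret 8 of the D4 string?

A#4

The open D4 string plus 8 semitones: D–D#–E–F–F#–G–G#–A–A#.
No B→C boundary is crossed, so the octave stays at 4.
(Equivalently spelled Bb4.)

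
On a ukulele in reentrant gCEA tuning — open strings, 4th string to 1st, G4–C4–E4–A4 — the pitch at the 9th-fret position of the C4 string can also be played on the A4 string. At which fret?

0

C4 at fret 9 is C4 + 9 semitones = A4.
The open A4 string is 9 semitones above the open C4, so the same pitch on the A4 string lies at fret 9 − 9 = 0.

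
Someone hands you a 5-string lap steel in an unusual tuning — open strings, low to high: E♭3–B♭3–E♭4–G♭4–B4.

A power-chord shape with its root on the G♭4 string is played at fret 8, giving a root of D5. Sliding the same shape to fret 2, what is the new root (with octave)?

A♭4

Moving from fret 8 to fret 2 shifts the root by -6 semitones.
D5 down 6 semitones is A♭4.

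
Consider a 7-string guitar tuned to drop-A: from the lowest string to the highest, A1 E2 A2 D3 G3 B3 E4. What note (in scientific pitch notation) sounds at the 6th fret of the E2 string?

The open E2 string plus 6 semitones: E–F–F#–G–G#–A–A#.
No B→C boundary is crossed, so the octave stays at 2.

A#2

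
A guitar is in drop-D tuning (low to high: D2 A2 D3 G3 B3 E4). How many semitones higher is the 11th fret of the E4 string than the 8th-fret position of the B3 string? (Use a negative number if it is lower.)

8 semitones

E4 at fret 11 → D#5 (MIDI 75); B3 at fret 8 → G4 (MIDI 67).
75 − 67 = 8, so the two pitches are 8 semitones apart.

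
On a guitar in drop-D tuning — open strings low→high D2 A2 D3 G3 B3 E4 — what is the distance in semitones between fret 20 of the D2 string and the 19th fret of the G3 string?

16 semitones

D2 at fret 20 → A#3 (MIDI 58); G3 at fret 19 → D5 (MIDI 74).
58 − 74 = -16, so the two pitches are 16 semitones apart, with D5 the higher.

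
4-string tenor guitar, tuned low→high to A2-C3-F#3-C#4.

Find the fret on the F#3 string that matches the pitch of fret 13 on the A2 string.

Fret 13 on A2 is MIDI 45 + 13 = 58 (A#3). On the F#3 string (open MIDI 54), that pitch is 58 − 54 = fret 4.

4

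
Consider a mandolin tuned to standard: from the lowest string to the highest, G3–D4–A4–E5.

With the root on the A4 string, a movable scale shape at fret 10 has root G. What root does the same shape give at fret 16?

Moving from fret 10 to fret 16 shifts the root by 6 semitones.
G up 6 semitones is C#.

C#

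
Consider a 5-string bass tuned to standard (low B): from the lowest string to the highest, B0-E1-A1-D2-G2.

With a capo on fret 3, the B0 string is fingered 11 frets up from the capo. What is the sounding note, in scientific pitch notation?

The capo raises the open B0 by 3 semitones to D1; fretting 11 more gives B0 + 3 + 11 = B0 + 14 semitones = C#2.

C#2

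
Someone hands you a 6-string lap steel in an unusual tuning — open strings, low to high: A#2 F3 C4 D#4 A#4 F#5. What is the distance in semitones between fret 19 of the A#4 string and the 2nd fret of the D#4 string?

24 semitones

A#4 at fret 19 → F6 (MIDI 89); D#4 at fret 2 → F4 (MIDI 65).
89 − 65 = 24, so the two pitches are 24 semitones apart, with F6 the higher.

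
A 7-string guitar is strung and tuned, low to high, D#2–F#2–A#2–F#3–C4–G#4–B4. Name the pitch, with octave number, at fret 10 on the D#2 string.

C#3

D#2 is MIDI 39. Adding 10 gives 49, which is C#3.
(Equivalently spelled Db3.)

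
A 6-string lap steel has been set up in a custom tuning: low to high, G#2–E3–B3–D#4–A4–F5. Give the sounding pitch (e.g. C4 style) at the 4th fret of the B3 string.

B3 is MIDI 59. Adding 4 gives 63, which is D#4.

D#4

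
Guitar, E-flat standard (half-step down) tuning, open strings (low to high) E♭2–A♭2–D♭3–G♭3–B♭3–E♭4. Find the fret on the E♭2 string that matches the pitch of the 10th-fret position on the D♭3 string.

20

Fret 10 on D♭3 is MIDI 49 + 10 = 59 (B3). On the E♭2 string (open MIDI 39), that pitch is 59 − 39 = fret 20.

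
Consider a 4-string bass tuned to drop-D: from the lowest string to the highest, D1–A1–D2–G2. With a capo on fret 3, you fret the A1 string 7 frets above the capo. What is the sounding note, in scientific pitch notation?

G2

The capo raises the open A1 by 3 semitones to C2; fretting 7 more gives A1 + 3 + 7 = A1 + 10 semitones = G2.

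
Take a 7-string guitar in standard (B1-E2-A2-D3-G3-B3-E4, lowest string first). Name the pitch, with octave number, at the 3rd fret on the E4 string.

G4

Each fret is one semitone, so E4 + 3 = G4.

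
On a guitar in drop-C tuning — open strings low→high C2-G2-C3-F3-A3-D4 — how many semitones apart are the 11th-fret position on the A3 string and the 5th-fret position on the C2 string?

27 semitones

A3 at fret 11 → G♯4 (MIDI 68); C2 at fret 5 → F2 (MIDI 41).
68 − 41 = 27, so the two pitches are 27 semitones apart, with G♯4 the higher.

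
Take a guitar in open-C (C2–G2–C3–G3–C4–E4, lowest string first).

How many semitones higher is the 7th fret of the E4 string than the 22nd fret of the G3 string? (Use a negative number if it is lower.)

E4 at fret 7 → B4 (MIDI 71); G3 at fret 22 → F5 (MIDI 77).
71 − 77 = -6, so the two pitches are 6 semitones apart.

-6 semitones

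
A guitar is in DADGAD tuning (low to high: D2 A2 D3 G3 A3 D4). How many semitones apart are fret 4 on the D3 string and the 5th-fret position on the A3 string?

8 semitones

D3 at fret 4 → F♯3 (MIDI 54); A3 at fret 5 → D4 (MIDI 62).
54 − 62 = -8, so the two pitches are 8 semitones apart, with D4 the higher.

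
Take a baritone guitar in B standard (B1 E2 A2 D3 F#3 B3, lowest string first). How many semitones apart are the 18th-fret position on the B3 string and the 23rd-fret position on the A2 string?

B3 at fret 18 → F5 (MIDI 77); A2 at fret 23 → G#4 (MIDI 68).
77 − 68 = 9, so the two pitches are 9 semitones apart, with F5 the higher.

9 semitones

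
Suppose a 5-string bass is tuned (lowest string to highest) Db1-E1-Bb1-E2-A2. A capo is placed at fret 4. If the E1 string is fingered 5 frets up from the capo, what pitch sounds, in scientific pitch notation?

The capo raises the open E1 by 4 semitones to Ab1; fretting 5 more gives E1 + 4 + 5 = E1 + 9 semitones = Db2.

Db2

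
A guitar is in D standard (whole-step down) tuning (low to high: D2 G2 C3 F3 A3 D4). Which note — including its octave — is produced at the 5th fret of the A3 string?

A3 is MIDI 57. Adding 5 gives 62, which is D4.

D4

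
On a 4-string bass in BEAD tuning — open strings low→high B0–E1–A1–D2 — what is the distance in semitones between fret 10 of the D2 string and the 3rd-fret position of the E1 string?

D2 at fret 10 → C3 (MIDI 48); E1 at fret 3 → G1 (MIDI 31).
48 − 31 = 17, so the two pitches are 17 semitones apart, with C3 the higher.

17 semitones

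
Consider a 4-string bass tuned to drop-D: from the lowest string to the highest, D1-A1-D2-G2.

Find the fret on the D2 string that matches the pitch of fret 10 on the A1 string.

Fret 10 on A1 is MIDI 33 + 10 = 43 (G2). On the D2 string (open MIDI 38), that pitch is 43 − 38 = fret 5.

5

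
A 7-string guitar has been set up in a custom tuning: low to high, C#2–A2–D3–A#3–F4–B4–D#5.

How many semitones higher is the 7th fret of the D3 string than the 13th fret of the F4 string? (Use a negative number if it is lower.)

-21 semitones

D3 at fret 7 → A3 (MIDI 57); F4 at fret 13 → F#5 (MIDI 78).
57 − 78 = -21, so the two pitches are 21 semitones apart.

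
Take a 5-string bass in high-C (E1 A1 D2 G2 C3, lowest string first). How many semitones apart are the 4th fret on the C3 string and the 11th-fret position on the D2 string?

C3 at fret 4 → E3 (MIDI 52); D2 at fret 11 → C#3 (MIDI 49).
52 − 49 = 3, so the two pitches are 3 semitones apart, with E3 the higher.

3 semitones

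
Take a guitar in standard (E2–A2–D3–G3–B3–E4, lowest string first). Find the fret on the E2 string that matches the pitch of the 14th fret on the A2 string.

Fret 14 on A2 is MIDI 45 + 14 = 59 (B3). On the E2 string (open MIDI 40), that pitch is 59 − 40 = fret 19.

19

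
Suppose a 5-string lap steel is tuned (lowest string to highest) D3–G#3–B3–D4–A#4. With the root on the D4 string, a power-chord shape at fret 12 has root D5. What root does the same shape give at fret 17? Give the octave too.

Moving from fret 12 to fret 17 shifts the root by 5 semitones.
D5 up 5 semitones is G5.

G5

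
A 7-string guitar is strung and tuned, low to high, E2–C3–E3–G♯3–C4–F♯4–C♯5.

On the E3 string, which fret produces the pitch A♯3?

6

A♯3 is 6 semitones above the open E3 (E–F–F#–G–G#–A–A#), so it sits at fret 6.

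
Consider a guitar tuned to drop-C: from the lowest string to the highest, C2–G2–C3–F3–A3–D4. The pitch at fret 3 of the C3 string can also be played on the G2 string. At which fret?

8

Fret 3 on C3 is MIDI 48 + 3 = 51 (D#3). On the G2 string (open MIDI 43), that pitch is 51 − 43 = fret 8.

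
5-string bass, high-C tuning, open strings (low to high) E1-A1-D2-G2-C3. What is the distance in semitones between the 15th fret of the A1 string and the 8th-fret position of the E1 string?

A1 at fret 15 → C3 (MIDI 48); E1 at fret 8 → C2 (MIDI 36).
48 − 36 = 12, so the two pitches are 12 semitones apart, with C3 the higher.

12 semitones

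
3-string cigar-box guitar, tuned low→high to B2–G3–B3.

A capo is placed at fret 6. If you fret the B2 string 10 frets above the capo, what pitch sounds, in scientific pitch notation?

D#4

The capo raises the open B2 by 6 semitones to F3; fretting 10 more gives B2 + 6 + 10 = B2 + 16 semitones = D#4.
(Also written Eb.)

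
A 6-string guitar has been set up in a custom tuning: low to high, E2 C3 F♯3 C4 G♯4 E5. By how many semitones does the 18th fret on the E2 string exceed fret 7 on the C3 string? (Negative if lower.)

3 semitones

E2 at fret 18 → A♯3 (MIDI 58); C3 at fret 7 → G3 (MIDI 55).
58 − 55 = 3, so the two pitches are 3 semitones apart.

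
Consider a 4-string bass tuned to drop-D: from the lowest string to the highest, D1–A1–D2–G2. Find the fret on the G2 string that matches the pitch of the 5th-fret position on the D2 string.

D2 at fret 5 is D2 + 5 semitones = G2.
The open G2 string is 5 semitones above the open D2, so the same pitch on the G2 string lies at fret 5 − 5 = 0.

0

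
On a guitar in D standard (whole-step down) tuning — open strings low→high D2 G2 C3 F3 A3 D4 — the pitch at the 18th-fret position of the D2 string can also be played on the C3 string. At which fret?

D2 at fret 18 is D2 + 18 semitones = G#3.
The open C3 string is 10 semitones above the open D2, so the same pitch on the C3 string lies at fret 18 − 10 = 8.

8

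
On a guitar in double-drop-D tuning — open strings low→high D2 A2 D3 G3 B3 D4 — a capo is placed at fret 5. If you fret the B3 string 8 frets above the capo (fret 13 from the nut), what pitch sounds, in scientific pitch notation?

C5

The capo raises the open B3 by 5 semitones to E4; fretting 8 more gives B3 + 5 + 8 = B3 + 13 semitones = C5.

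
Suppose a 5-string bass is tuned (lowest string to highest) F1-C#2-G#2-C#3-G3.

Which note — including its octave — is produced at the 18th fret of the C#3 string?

G4

The open C#3 string plus 18 semitones: C#–D–D#–E–…–F–F#–G.
The walk passes from B into C once, so the octave number goes from 3 to 4.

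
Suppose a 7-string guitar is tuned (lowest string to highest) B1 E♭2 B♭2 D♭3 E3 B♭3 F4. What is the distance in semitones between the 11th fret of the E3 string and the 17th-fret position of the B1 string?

E3 at fret 11 → E♭4 (MIDI 63); B1 at fret 17 → E3 (MIDI 52).
63 − 52 = 11, so the two pitches are 11 semitones apart, with E♭4 the higher.

11 semitones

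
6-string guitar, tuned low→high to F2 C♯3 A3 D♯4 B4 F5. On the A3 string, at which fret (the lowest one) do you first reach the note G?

From A3, count semitones up the chromatic scale until reaching G: A–A#–B–C–…–F–F#–G — 10 steps.

10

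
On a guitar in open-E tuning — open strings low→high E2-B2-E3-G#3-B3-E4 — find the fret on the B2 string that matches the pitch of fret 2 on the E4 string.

Fret 2 on E4 is MIDI 64 + 2 = 66 (F#4). On the B2 string (open MIDI 47), that pitch is 66 − 47 = fret 19.

19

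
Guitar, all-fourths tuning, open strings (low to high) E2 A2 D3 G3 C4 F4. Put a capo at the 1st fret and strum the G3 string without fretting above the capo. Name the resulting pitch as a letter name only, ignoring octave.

The capo raises the open G3 by 1 semitone to G#3; fretting 0 more gives G3 + 1 + 0 = G3 + 1 semitone, landing on G#.
(Also written Ab.)

G#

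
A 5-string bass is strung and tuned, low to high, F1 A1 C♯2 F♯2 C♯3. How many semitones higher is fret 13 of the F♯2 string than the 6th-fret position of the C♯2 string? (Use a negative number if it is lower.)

12 semitones

F♯2 at fret 13 → G3 (MIDI 55); C♯2 at fret 6 → G2 (MIDI 43).
55 − 43 = 12, so the two pitches are 12 semitones apart.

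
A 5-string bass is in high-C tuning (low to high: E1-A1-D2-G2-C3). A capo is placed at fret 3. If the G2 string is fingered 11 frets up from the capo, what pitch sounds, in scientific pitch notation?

The capo raises the open G2 by 3 semitones to A♯2; fretting 11 more gives G2 + 3 + 11 = G2 + 14 semitones = A3.

A3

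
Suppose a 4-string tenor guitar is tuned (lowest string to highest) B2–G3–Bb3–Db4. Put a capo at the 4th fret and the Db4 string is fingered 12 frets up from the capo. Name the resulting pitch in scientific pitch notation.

The capo raises the open Db4 by 4 semitones to F4; fretting 12 more gives Db4 + 4 + 12 = Db4 + 16 semitones = F5.

F5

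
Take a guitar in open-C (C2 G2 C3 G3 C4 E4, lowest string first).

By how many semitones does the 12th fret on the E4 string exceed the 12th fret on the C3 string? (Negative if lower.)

16 semitones

E4 at fret 12 → E5 (MIDI 76); C3 at fret 12 → C4 (MIDI 60).
76 − 60 = 16, so the two pitches are 16 semitones apart.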